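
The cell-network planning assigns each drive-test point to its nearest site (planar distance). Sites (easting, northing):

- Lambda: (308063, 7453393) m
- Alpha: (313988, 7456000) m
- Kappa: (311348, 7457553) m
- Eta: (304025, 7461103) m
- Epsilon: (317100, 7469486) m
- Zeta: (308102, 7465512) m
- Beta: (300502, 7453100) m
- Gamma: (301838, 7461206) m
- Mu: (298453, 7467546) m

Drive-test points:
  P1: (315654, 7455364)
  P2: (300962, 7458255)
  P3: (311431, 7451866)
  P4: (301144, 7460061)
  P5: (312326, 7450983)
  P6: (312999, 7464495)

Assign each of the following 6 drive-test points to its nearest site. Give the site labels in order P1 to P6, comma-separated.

P1 → Alpha (d²=3180052.00)
P2 → Gamma (d²=9475777.00)
P3 → Lambda (d²=13675153.00)
P4 → Gamma (d²=1792661.00)
P5 → Lambda (d²=23981269.00)
P6 → Zeta (d²=25014898.00)

Alpha, Gamma, Lambda, Gamma, Lambda, Zeta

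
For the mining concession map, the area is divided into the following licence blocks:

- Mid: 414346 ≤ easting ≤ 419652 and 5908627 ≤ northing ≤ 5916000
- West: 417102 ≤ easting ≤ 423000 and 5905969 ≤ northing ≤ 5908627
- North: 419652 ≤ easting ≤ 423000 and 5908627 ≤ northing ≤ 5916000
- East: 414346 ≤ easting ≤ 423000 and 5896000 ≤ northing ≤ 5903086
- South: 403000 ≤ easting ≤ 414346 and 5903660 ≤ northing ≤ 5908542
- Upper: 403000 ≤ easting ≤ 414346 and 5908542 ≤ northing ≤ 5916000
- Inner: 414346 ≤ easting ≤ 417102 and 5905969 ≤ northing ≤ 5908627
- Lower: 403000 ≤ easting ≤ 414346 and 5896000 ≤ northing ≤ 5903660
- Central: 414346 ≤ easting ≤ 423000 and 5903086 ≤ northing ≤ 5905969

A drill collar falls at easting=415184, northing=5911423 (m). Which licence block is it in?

The point has easting = 415184 and northing = 5911423.
Only Mid satisfies 414346 ≤ easting ≤ 419652 and 5908627 ≤ northing ≤ 5916000.

Mid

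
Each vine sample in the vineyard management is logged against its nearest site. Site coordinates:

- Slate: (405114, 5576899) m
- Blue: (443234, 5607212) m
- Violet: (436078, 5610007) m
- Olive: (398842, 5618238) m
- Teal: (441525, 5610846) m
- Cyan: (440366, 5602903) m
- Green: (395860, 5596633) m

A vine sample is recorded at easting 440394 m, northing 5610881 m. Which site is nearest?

Squared distances to each site:
Slate: 2399454724.000; Blue: 21527161.000; Violet: 19391732.000; Olive: 1780694153.000; Teal: 1280386.000; Cyan: 63649268.000; Green: 2186282660.000.
Minimum at Teal.

Teal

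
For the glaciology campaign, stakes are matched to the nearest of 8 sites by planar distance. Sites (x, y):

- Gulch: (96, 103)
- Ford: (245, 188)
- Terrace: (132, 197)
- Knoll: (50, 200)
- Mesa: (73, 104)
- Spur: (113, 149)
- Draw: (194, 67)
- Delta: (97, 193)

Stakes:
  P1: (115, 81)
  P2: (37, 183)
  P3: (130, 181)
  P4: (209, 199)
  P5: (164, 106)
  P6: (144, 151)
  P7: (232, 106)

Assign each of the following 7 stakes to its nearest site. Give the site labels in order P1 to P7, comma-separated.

Gulch, Knoll, Terrace, Ford, Draw, Spur, Draw

P1 → Gulch (d²=845.00)
P2 → Knoll (d²=458.00)
P3 → Terrace (d²=260.00)
P4 → Ford (d²=1417.00)
P5 → Draw (d²=2421.00)
P6 → Spur (d²=965.00)
P7 → Draw (d²=2965.00)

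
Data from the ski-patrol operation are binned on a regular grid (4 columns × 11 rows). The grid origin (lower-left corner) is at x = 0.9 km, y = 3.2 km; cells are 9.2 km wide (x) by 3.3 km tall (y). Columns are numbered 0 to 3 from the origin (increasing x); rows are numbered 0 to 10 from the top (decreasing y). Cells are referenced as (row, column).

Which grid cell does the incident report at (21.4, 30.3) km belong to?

Column index: ⌊(21.4 − 0.9) / 9.2⌋ = ⌊2.228⌋ = 2
Row offset from origin: ⌊(30.3 − 3.2) / 3.3⌋ = ⌊8.212⌋ = 8 → row 2 (counted from top)

(2, 2)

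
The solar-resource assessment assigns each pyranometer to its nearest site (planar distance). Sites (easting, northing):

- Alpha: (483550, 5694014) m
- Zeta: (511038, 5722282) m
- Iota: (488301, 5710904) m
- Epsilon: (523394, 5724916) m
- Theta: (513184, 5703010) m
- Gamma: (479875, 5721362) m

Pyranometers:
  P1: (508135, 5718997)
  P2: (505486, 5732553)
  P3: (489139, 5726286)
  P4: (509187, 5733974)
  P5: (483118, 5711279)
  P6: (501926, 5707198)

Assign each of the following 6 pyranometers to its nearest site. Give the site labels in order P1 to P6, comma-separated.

Zeta, Zeta, Gamma, Zeta, Iota, Theta

P1 → Zeta (d²=19218634.00)
P2 → Zeta (d²=136318145.00)
P3 → Gamma (d²=110067472.00)
P4 → Zeta (d²=140129065.00)
P5 → Iota (d²=27004114.00)
P6 → Theta (d²=144281908.00)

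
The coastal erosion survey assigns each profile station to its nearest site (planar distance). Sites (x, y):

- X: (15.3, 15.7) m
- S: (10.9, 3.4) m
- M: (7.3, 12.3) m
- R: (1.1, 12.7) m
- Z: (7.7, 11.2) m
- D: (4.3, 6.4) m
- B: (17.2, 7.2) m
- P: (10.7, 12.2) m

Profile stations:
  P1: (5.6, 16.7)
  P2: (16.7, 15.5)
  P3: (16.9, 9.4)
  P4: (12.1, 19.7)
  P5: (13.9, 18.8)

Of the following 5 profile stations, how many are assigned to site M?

1

P1 → M
P2 → X
P3 → B
P4 → X
P5 → X
1 of the 5 goes to M.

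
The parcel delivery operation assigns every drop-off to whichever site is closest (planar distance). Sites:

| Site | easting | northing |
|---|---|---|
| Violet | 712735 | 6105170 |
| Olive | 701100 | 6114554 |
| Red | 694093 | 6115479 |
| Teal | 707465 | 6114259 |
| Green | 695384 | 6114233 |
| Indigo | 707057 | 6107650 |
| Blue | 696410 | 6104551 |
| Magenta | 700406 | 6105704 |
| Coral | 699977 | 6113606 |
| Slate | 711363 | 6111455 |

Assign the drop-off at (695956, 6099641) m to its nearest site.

Blue

Squared distances to each site:
Violet: 312104682.000; Olive: 248858305.000; Red: 254313013.000; Teal: 346143005.000; Green: 213253648.000; Indigo: 187376282.000; Blue: 24314216.000; Magenta: 56562469.000; Coral: 211189666.000; Slate: 376946245.000.
Minimum at Blue.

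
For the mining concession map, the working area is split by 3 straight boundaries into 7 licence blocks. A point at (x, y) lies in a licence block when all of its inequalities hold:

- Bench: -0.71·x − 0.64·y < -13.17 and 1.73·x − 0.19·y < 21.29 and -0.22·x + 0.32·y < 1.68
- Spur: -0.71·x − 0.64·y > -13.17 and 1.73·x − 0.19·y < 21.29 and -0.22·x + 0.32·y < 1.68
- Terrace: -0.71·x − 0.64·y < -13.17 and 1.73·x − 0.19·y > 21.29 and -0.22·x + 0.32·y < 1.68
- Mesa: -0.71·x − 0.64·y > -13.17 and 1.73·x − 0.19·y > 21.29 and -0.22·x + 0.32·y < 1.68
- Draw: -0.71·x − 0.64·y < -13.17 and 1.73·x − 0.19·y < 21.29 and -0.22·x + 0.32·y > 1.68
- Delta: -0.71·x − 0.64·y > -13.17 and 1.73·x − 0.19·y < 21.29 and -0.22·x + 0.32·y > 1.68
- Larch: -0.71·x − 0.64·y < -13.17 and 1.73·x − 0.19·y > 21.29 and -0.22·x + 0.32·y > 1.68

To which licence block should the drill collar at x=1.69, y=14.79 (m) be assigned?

-0.71·1.69 − 0.64·14.79 = -10.665, which is > -13.17
1.73·1.69 − 0.19·14.79 = 0.114, which is < 21.29
-0.22·1.69 + 0.32·14.79 = 4.361, which is > 1.68
This sign pattern matches Delta.

Delta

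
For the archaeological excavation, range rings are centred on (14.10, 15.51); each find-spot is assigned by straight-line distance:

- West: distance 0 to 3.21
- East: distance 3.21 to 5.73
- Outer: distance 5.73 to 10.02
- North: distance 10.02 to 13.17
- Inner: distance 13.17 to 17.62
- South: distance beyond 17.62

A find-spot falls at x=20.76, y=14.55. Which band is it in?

Outer

Distance = √((20.76−14.10)² + (14.55−15.51)²) = √(44.356 + 0.922) = 6.729.
5.73 ≤ 6.729 < 10.02 → Outer.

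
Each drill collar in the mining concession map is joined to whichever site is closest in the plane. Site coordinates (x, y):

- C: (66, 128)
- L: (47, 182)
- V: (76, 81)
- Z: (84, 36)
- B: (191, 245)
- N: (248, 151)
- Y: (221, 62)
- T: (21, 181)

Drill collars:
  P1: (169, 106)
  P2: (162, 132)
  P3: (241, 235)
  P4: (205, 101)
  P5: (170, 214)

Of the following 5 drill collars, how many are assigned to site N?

P1 → Y
P2 → N
P3 → B
P4 → Y
P5 → B
1 of the 5 goes to N.

1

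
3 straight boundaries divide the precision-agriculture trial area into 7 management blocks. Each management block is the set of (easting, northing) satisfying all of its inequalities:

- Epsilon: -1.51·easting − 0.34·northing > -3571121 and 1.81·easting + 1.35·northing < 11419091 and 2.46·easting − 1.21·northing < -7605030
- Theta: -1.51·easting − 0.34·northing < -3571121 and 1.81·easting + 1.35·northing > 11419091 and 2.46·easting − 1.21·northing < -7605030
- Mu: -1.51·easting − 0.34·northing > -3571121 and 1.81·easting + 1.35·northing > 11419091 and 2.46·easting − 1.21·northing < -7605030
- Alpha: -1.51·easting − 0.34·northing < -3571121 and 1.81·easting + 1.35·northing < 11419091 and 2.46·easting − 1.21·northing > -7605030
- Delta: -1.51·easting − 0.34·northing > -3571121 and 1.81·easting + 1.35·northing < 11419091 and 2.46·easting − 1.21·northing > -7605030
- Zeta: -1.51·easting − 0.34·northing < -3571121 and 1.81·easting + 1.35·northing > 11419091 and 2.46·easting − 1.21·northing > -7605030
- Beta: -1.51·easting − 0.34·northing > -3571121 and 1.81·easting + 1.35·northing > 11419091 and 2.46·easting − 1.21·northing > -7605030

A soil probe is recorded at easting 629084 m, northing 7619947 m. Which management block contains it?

-1.51·629084 − 0.34·7619947 = -3540698.820, which is > -3571121
1.81·629084 + 1.35·7619947 = 11425570.490, which is > 11419091
2.46·629084 − 1.21·7619947 = -7672589.230, which is < -7605030
This sign pattern matches Mu.

Mu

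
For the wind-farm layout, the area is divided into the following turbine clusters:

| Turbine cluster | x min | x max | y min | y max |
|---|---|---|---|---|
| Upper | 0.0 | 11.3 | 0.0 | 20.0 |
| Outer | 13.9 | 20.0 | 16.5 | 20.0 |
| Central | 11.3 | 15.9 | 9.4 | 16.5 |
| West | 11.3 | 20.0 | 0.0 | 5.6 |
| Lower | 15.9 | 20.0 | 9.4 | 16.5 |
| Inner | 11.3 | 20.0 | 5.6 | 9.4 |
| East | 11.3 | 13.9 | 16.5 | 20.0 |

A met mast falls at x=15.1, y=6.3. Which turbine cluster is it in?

The point has x = 15.1 and y = 6.3.
Only Inner satisfies 11.3 ≤ x ≤ 20.0 and 5.6 ≤ y ≤ 9.4.

Inner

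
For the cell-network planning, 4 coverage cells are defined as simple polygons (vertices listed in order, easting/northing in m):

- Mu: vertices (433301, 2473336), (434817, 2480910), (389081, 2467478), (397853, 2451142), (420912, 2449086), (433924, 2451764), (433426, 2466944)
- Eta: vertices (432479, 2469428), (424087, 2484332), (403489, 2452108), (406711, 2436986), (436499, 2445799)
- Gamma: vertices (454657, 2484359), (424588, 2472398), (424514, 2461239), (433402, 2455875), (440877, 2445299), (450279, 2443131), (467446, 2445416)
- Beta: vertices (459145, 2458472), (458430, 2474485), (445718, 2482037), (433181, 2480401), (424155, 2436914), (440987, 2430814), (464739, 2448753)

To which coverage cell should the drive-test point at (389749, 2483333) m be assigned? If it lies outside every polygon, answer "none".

Cast a ray rightward from (389749, 2483333). For each polygon, the edges (by vertex number in listed order) whose endpoints lie on opposite sides of northing = 2483333, where each meets that height, and whether that is right or left of the point:
Mu: no edge straddles that height → 0 crossings.
Eta: 1–2 at easting≈424649.5 (right), 2–3 at easting≈423448.4 (right) → 2 crossings.
Gamma: 1–2 at easting≈452077.7 (right), 7–1 at easting≈454993.9 (right) → 2 crossings.
Beta: no edge straddles that height → 0 crossings.
All counts are even, so the point lies outside every listed polygon.

none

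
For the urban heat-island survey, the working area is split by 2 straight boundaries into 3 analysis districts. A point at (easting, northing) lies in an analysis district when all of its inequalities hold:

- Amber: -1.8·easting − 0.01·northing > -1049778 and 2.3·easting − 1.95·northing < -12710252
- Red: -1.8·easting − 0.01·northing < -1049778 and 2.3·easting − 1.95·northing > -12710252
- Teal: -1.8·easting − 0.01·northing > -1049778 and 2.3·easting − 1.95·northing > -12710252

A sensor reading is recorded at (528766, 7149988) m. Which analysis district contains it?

Amber

-1.8·528766 − 0.01·7149988 = -1023278.680, which is > -1049778
2.3·528766 − 1.95·7149988 = -12726314.800, which is < -12710252
This sign pattern matches Amber.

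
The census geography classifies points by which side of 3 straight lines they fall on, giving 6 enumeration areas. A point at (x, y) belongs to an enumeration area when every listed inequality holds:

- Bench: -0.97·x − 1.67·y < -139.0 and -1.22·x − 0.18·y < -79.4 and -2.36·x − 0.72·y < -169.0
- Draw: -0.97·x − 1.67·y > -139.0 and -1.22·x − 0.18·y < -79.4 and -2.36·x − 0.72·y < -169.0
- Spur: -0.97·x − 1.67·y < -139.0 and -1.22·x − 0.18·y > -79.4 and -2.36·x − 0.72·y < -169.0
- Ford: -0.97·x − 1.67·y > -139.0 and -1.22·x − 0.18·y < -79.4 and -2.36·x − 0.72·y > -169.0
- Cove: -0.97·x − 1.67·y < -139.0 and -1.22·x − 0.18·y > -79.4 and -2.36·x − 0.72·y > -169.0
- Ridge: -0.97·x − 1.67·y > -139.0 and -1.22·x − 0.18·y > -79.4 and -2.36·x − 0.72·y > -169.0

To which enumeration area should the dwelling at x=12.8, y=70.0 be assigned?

-0.97·12.8 − 1.67·70.0 = -129.316, which is > -139.0
-1.22·12.8 − 0.18·70.0 = -28.216, which is > -79.4
-2.36·12.8 − 0.72·70.0 = -80.608, which is > -169.0
This sign pattern matches Ridge.

Ridge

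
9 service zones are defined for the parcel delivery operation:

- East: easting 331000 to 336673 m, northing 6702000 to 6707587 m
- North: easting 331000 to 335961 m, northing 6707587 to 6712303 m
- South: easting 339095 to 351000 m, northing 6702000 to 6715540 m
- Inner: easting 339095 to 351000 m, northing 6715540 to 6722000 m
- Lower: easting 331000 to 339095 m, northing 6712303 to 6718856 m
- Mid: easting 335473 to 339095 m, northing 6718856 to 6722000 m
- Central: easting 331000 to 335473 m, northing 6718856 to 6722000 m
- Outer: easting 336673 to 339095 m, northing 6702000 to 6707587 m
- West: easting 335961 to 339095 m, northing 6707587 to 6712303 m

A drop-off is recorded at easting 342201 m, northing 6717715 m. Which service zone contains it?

The point has easting = 342201 and northing = 6717715.
Only Inner satisfies 339095 ≤ easting ≤ 351000 and 6715540 ≤ northing ≤ 6722000.

Inner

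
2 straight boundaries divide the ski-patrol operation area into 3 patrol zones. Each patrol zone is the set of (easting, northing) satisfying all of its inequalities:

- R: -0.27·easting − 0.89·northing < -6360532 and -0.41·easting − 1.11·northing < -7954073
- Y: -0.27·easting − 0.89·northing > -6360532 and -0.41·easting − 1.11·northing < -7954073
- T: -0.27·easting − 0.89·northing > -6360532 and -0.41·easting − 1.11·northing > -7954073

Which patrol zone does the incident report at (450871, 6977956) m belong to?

T

-0.27·450871 − 0.89·6977956 = -6332116.010, which is > -6360532
-0.41·450871 − 1.11·6977956 = -7930388.270, which is > -7954073
This sign pattern matches T.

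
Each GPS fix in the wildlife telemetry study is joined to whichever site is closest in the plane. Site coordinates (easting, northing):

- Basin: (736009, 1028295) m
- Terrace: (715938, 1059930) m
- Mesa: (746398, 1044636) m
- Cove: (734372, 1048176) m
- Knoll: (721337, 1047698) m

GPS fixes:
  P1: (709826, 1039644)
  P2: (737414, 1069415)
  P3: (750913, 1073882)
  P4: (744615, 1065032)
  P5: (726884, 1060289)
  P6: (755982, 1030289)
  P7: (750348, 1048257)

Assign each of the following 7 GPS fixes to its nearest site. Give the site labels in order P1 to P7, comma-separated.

P1 → Knoll (d²=197370037.00)
P2 → Cove (d²=460348885.00)
P3 → Mesa (d²=875713741.00)
P4 → Cove (d²=389043785.00)
P5 → Terrace (d²=119943797.00)
P6 → Mesa (d²=297689465.00)
P7 → Mesa (d²=28714141.00)

Knoll, Cove, Mesa, Cove, Terrace, Mesa, Mesa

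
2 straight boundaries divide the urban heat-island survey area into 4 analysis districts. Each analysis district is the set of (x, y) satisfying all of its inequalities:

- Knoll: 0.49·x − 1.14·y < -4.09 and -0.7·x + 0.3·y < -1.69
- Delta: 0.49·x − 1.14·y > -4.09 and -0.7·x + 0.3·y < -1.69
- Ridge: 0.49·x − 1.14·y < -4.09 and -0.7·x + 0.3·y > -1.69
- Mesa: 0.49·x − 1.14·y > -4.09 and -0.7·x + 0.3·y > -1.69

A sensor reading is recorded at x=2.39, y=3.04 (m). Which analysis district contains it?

0.49·2.39 − 1.14·3.04 = -2.294, which is > -4.09
-0.7·2.39 + 0.3·3.04 = -0.761, which is > -1.69
This sign pattern matches Mesa.

Mesa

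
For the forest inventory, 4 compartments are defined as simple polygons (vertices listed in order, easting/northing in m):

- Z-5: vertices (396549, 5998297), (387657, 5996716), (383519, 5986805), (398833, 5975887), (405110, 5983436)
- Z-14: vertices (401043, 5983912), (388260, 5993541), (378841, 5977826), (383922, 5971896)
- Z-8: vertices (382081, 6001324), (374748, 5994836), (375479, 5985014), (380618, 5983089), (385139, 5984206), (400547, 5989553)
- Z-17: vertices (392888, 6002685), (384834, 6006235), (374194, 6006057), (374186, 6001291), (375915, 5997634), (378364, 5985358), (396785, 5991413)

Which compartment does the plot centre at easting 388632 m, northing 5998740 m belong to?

Cast a ray rightward from (388632, 5998740). For each polygon, the edges (by vertex number in listed order) whose endpoints lie on opposite sides of northing = 5998740, where each meets that height, and whether that is right or left of the point:
Z-5: no edge straddles that height → 0 crossings.
Z-14: no edge straddles that height → 0 crossings.
Z-8: 1–2 at easting≈379160.5 (left), 6–1 at easting≈386134.7 (left) → 0 crossings.
Z-17: 4–5 at easting≈375392.1 (left), 7–1 at easting≈394251.9 (right) → 1 crossing.
Only Z-17 has an odd count, so the point is inside Z-17.

Z-17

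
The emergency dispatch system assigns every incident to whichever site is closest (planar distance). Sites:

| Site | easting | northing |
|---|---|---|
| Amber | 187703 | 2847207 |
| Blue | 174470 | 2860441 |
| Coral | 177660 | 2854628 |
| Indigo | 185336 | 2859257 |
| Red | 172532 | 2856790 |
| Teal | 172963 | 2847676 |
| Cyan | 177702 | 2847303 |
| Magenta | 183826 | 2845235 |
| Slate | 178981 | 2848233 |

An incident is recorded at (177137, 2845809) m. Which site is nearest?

Cyan

Squared distances to each site:
Amber: 113594760.000; Blue: 221208313.000; Coral: 78048290.000; Indigo: 248072305.000; Red: 141788386.000; Teal: 20907965.000; Cyan: 2551261.000; Magenta: 45072197.000; Slate: 9276112.000.
Minimum at Cyan.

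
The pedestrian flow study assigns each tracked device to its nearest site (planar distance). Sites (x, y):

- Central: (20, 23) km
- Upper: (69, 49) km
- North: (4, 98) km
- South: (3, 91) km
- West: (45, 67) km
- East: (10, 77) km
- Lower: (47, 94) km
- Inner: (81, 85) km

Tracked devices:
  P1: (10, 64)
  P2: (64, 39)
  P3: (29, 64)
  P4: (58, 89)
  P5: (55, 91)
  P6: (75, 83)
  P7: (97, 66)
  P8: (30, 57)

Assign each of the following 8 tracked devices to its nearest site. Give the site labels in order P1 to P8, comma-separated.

East, Upper, West, Lower, Lower, Inner, Inner, West

P1 → East (d²=169.00)
P2 → Upper (d²=125.00)
P3 → West (d²=265.00)
P4 → Lower (d²=146.00)
P5 → Lower (d²=73.00)
P6 → Inner (d²=40.00)
P7 → Inner (d²=617.00)
P8 → West (d²=325.00)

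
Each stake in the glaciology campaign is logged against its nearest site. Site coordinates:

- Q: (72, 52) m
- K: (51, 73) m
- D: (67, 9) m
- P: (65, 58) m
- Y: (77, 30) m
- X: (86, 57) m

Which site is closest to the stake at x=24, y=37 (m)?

K

Squared distances to each site:
Q: 2529.000; K: 2025.000; D: 2633.000; P: 2122.000; Y: 2858.000; X: 4244.000.
Minimum at K.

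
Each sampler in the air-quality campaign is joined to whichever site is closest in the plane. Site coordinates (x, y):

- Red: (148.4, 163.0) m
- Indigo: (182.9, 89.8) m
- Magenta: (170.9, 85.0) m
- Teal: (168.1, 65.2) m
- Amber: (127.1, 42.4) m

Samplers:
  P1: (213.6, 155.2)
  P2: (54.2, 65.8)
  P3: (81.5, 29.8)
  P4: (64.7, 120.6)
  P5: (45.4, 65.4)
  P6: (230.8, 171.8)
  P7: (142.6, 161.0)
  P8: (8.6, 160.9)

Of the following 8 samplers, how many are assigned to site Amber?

3

P1 → Red
P2 → Amber
P3 → Amber
P4 → Red
P5 → Amber
P6 → Red
P7 → Red
P8 → Red
3 of the 8 go to Amber.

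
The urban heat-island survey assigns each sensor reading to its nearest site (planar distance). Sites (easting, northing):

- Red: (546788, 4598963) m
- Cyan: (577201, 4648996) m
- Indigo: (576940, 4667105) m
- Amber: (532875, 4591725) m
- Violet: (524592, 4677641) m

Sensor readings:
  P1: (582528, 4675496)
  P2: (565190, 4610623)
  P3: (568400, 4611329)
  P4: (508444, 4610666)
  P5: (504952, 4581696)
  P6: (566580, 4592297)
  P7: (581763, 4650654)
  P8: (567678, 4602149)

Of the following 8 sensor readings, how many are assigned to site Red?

4

P1 → Indigo
P2 → Red
P3 → Red
P4 → Amber
P5 → Amber
P6 → Red
P7 → Cyan
P8 → Red
4 of the 8 go to Red.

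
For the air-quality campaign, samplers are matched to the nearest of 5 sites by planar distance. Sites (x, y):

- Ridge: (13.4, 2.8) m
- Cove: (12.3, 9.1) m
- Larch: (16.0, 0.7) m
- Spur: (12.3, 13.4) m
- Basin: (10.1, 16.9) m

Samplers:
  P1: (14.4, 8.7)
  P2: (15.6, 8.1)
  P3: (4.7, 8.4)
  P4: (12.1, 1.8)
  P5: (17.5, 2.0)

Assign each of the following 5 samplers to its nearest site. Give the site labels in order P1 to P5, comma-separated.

P1 → Cove (d²=4.57)
P2 → Cove (d²=11.89)
P3 → Cove (d²=58.25)
P4 → Ridge (d²=2.69)
P5 → Larch (d²=3.94)

Cove, Cove, Cove, Ridge, Larch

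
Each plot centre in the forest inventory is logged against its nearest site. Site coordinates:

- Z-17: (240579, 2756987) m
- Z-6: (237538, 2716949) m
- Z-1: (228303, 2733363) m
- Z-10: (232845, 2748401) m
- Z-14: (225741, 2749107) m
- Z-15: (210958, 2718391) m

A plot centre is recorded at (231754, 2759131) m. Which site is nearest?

Z-17

Squared distances to each site:
Z-17: 82477361.000; Z-6: 1812775780.000; Z-1: 675899225.000; Z-10: 116323181.000; Z-14: 136636745.000; Z-15: 2092221216.000.
Minimum at Z-17.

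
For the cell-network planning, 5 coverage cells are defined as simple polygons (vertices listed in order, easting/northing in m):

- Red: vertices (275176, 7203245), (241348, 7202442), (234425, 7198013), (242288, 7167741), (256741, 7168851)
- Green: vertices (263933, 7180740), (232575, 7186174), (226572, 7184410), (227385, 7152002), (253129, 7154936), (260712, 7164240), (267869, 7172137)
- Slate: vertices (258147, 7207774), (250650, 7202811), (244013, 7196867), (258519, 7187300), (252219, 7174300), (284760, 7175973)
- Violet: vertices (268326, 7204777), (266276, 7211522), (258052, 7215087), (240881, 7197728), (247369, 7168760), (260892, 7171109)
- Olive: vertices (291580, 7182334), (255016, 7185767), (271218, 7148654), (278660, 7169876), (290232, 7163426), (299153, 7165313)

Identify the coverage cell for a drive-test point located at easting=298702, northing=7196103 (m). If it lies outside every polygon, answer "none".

none

Cast a ray rightward from (298702, 7196103). For each polygon, the edges (by vertex number in listed order) whose endpoints lie on opposite sides of northing = 7196103, where each meets that height, and whether that is right or left of the point:
Red: 3–4 at easting≈234921.1 (left), 5–1 at easting≈271347.9 (left) → 0 crossings.
Green: no edge straddles that height → 0 crossings.
Slate: 3–4 at easting≈245171.4 (left), 6–1 at easting≈267914.0 (left) → 0 crossings.
Violet: 4–5 at easting≈241245.0 (left), 6–1 at easting≈266410.8 (left) → 0 crossings.
Olive: no edge straddles that height → 0 crossings.
All counts are even, so the point lies outside every listed polygon.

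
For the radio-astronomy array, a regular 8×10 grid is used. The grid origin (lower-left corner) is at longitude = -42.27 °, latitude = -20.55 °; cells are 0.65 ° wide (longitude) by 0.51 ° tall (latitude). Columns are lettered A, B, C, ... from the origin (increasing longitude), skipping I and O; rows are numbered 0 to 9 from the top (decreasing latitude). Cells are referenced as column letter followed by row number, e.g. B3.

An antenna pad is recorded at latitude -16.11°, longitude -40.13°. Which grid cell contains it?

Column index: ⌊(-40.13 − -42.27) / 0.65⌋ = ⌊3.292⌋ = 3 → column D
Row offset from origin: ⌊(-16.11 − -20.55) / 0.51⌋ = ⌊8.706⌋ = 8 → row 1 (counted from top)

D1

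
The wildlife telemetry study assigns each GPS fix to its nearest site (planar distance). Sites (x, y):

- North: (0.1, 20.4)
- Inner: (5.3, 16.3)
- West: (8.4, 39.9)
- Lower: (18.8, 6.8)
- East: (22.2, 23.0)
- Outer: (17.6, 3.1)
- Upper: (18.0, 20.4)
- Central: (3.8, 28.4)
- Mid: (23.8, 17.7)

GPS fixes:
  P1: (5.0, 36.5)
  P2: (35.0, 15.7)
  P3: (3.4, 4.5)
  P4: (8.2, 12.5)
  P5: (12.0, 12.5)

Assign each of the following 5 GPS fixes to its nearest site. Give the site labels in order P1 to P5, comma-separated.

West, Mid, Inner, Inner, Inner

P1 → West (d²=23.12)
P2 → Mid (d²=129.44)
P3 → Inner (d²=142.85)
P4 → Inner (d²=22.85)
P5 → Inner (d²=59.33)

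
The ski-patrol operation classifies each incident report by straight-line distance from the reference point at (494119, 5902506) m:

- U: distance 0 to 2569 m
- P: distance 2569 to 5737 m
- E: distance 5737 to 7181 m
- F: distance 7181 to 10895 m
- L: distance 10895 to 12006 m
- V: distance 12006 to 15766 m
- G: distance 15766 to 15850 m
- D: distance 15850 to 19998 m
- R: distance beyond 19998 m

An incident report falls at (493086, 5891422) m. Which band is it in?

L

Distance = √((493086−494119)² + (5891422−5902506)²) = √(1067089.000 + 122855056.000) = 11132.032 m.
10895 ≤ 11132.032 < 12006 → L.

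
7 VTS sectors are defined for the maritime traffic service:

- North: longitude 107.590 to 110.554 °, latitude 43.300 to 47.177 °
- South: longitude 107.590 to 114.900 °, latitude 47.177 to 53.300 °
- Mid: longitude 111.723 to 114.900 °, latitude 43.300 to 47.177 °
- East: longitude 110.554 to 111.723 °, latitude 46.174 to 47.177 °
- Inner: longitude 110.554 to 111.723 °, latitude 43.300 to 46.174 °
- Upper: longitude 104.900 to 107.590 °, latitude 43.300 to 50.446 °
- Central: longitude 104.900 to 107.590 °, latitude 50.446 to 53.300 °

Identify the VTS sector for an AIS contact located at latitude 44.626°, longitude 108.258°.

The point has longitude = 108.258 and latitude = 44.626.
Only North satisfies 107.590 ≤ longitude ≤ 110.554 and 43.300 ≤ latitude ≤ 47.177.

North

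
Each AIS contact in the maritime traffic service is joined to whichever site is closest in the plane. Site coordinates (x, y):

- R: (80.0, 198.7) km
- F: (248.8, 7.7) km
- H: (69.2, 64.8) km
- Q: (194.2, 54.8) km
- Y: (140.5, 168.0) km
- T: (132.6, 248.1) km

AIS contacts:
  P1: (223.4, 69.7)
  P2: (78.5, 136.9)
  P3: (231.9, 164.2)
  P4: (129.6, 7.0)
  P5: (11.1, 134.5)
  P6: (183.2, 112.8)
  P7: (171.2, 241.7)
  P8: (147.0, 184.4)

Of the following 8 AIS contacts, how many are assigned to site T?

1

P1 → Q
P2 → R
P3 → Y
P4 → Q
P5 → H
P6 → Q
P7 → T
P8 → Y
1 of the 8 goes to T.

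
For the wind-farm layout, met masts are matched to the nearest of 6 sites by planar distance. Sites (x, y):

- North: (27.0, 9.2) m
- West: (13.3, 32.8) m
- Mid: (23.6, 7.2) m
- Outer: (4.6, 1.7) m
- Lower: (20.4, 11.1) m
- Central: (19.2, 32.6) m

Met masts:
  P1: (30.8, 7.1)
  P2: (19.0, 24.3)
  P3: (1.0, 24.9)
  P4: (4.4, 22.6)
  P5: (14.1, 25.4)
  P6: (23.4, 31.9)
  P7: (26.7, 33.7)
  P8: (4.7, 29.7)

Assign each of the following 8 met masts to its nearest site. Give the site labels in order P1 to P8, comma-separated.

P1 → North (d²=18.85)
P2 → Central (d²=68.93)
P3 → West (d²=213.70)
P4 → West (d²=183.25)
P5 → West (d²=55.40)
P6 → Central (d²=18.13)
P7 → Central (d²=57.46)
P8 → West (d²=83.57)

North, Central, West, West, West, Central, Central, West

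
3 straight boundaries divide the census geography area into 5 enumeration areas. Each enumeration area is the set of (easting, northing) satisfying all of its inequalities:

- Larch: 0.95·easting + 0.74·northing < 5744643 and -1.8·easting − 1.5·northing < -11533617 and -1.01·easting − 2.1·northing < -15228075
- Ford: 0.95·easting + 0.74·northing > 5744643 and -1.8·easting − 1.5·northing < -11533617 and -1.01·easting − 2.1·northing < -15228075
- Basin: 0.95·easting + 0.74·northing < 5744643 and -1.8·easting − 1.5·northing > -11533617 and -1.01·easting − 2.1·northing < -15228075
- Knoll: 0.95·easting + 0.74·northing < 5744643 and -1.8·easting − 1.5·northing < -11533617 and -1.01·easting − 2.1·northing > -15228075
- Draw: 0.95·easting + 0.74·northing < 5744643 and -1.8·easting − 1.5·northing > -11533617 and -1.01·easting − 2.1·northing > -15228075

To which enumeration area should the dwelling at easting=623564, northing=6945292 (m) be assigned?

Knoll

0.95·623564 + 0.74·6945292 = 5731901.880, which is < 5744643
-1.8·623564 − 1.5·6945292 = -11540353.200, which is < -11533617
-1.01·623564 − 2.1·6945292 = -15214912.840, which is > -15228075
This sign pattern matches Knoll.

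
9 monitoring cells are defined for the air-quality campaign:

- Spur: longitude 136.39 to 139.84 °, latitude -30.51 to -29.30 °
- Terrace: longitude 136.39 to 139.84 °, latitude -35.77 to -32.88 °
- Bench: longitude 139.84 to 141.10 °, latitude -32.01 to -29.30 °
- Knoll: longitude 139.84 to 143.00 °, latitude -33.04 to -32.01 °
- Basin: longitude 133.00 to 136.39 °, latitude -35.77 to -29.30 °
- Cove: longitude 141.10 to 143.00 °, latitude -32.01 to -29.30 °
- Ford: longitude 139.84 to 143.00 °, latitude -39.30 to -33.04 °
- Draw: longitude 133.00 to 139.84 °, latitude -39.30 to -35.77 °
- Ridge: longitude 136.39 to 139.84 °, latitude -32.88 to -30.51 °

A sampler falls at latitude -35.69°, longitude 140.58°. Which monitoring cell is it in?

The point has longitude = 140.58 and latitude = -35.69.
Only Ford satisfies 139.84 ≤ longitude ≤ 143.00 and -39.30 ≤ latitude ≤ -33.04.

Ford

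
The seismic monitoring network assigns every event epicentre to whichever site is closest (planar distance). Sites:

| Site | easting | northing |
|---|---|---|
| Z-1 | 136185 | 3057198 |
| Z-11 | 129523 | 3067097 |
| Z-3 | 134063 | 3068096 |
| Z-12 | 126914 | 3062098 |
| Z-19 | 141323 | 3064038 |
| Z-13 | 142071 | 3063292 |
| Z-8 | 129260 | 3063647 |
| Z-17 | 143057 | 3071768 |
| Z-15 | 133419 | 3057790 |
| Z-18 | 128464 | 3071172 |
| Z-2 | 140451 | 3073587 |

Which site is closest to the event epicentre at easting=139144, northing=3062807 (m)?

Squared distances to each site:
Z-1: 40216562.000; Z-11: 110967741.000; Z-3: 53790082.000; Z-12: 150075581.000; Z-19: 6263402.000; Z-13: 8802554.000; Z-8: 98399056.000; Z-17: 95611090.000; Z-15: 57945914.000; Z-18: 184035625.000; Z-2: 117916649.000.
Minimum at Z-19.

Z-19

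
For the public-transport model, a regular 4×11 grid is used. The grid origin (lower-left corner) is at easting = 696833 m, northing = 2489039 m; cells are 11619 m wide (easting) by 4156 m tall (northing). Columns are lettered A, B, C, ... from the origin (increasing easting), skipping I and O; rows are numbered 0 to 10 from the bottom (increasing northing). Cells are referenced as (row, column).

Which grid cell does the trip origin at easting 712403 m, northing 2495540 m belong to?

(1, B)

Column index: ⌊(712403 − 696833) / 11619⌋ = ⌊1.340⌋ = 1 → column B
Row offset from origin: ⌊(2495540 − 2489039) / 4156⌋ = ⌊1.564⌋ = 1 → row 1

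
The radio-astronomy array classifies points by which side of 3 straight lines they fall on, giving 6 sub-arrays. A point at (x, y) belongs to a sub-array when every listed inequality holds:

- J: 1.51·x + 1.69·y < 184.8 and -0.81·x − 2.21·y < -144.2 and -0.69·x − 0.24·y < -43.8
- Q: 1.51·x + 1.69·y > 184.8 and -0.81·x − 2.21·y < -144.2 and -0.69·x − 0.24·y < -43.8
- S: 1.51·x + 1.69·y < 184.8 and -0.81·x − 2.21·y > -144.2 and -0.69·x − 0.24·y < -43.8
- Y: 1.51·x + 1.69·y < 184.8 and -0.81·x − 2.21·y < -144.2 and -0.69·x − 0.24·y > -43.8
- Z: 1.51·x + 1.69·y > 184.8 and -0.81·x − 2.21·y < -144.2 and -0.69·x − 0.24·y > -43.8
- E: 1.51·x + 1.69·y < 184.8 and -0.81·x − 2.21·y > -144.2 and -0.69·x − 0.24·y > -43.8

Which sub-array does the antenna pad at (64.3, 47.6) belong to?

1.51·64.3 + 1.69·47.6 = 177.537, which is < 184.8
-0.81·64.3 − 2.21·47.6 = -157.279, which is < -144.2
-0.69·64.3 − 0.24·47.6 = -55.791, which is < -43.8
This sign pattern matches J.

J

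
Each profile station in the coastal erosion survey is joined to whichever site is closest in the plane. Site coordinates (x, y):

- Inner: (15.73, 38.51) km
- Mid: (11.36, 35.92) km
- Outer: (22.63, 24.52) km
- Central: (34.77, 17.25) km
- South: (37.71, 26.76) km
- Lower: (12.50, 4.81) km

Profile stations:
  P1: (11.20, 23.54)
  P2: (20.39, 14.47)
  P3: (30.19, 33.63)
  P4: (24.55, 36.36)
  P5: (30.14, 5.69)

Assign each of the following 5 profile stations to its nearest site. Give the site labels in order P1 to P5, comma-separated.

Outer, Outer, South, Inner, Central

P1 → Outer (d²=131.61)
P2 → Outer (d²=106.02)
P3 → South (d²=103.75)
P4 → Inner (d²=82.41)
P5 → Central (d²=155.07)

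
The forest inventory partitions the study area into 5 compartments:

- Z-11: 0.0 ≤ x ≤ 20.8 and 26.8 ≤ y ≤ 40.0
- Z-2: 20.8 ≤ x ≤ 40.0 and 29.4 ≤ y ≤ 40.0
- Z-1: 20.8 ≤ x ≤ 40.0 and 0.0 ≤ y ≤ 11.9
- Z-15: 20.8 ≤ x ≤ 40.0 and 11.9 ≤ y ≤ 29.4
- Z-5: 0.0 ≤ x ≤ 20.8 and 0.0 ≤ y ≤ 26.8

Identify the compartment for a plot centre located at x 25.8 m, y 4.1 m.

The point has x = 25.8 and y = 4.1.
Only Z-1 satisfies 20.8 ≤ x ≤ 40.0 and 0.0 ≤ y ≤ 11.9.

Z-1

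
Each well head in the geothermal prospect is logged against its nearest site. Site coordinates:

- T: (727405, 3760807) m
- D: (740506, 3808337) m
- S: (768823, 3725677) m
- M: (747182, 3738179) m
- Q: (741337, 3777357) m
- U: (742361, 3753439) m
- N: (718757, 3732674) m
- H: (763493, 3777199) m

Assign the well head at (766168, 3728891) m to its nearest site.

Squared distances to each site:
T: 2521201225.000; D: 6970205160.000; S: 17378821.000; M: 446735140.000; Q: 2965531717.000; U: 1169377553.000; N: 2262114010.000; H: 2340818489.000.
Minimum at S.

S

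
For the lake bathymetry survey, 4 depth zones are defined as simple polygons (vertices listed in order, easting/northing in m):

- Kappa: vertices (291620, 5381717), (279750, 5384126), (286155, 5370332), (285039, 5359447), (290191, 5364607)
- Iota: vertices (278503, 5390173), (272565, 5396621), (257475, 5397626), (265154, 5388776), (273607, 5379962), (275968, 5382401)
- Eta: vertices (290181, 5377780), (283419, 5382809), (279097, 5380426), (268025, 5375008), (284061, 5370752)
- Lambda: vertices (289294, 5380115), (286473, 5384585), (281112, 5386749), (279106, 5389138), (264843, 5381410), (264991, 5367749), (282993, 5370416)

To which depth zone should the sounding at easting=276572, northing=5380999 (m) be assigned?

Lambda

Cast a ray rightward from (276572, 5380999). For each polygon, the edges (by vertex number in listed order) whose endpoints lie on opposite sides of northing = 5380999, where each meets that height, and whether that is right or left of the point:
Kappa: 2–3 at easting≈281202.0 (right), 5–1 at easting≈291560.0 (right) → 2 crossings.
Iota: 4–5 at easting≈272612.5 (left), 5–6 at easting≈274610.8 (left) → 0 crossings.
Eta: 1–2 at easting≈285852.7 (right), 2–3 at easting≈280136.2 (right) → 2 crossings.
Lambda: 1–2 at easting≈288736.1 (right), 5–6 at easting≈264847.5 (left) → 1 crossing.
Only Lambda has an odd count, so the point is inside Lambda.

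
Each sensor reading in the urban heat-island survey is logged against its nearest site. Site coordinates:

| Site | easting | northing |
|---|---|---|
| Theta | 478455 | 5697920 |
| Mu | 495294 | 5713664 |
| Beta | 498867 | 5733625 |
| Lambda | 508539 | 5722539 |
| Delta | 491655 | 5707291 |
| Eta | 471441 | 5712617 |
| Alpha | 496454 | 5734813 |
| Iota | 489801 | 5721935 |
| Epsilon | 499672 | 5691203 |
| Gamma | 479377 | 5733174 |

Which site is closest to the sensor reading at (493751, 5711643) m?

Mu

Squared distances to each site:
Theta: 422288345.000; Mu: 6465290.000; Beta: 509381780.000; Lambda: 337407760.000; Delta: 23333120.000; Eta: 498684776.000; Alpha: 544155109.000; Iota: 121527764.000; Epsilon: 452851841.000; Gamma: 670195837.000.
Minimum at Mu.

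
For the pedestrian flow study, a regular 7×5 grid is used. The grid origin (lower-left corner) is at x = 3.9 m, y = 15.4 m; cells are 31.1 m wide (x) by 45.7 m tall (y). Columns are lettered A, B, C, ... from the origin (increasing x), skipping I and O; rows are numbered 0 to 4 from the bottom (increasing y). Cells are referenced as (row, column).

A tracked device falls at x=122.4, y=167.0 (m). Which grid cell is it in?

(3, D)

Column index: ⌊(122.4 − 3.9) / 31.1⌋ = ⌊3.810⌋ = 3 → column D
Row offset from origin: ⌊(167.0 − 15.4) / 45.7⌋ = ⌊3.317⌋ = 3 → row 3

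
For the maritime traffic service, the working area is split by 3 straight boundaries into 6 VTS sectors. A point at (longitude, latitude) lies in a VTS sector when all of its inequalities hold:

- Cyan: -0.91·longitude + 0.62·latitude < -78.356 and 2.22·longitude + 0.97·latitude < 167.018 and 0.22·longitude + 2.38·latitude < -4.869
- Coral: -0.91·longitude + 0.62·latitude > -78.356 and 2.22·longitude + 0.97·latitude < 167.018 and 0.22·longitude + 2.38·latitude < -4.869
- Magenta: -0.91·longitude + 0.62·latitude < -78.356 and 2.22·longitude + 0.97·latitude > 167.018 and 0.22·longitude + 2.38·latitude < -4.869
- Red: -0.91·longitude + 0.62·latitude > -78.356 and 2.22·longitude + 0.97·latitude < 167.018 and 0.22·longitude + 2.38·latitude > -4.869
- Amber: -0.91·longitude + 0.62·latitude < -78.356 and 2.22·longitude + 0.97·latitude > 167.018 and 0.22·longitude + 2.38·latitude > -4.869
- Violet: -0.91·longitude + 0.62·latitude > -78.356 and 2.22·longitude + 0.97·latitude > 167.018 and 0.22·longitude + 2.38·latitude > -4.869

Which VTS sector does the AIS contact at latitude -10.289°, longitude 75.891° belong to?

Coral

-0.91·75.891 + 0.62·-10.289 = -75.440, which is > -78.356
2.22·75.891 + 0.97·-10.289 = 158.498, which is < 167.018
0.22·75.891 + 2.38·-10.289 = -7.792, which is < -4.869
This sign pattern matches Coral.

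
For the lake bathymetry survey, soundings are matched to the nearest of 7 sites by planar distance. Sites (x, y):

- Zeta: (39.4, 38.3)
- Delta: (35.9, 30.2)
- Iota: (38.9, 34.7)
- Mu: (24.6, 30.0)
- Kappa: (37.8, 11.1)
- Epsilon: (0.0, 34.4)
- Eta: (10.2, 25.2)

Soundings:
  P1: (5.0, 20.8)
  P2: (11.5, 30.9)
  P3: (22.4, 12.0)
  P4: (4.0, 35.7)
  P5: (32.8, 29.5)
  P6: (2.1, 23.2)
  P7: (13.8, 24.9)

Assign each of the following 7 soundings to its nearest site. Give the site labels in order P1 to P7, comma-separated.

P1 → Eta (d²=46.40)
P2 → Eta (d²=34.18)
P3 → Kappa (d²=237.97)
P4 → Epsilon (d²=17.69)
P5 → Delta (d²=10.10)
P6 → Eta (d²=69.61)
P7 → Eta (d²=13.05)

Eta, Eta, Kappa, Epsilon, Delta, Eta, Eta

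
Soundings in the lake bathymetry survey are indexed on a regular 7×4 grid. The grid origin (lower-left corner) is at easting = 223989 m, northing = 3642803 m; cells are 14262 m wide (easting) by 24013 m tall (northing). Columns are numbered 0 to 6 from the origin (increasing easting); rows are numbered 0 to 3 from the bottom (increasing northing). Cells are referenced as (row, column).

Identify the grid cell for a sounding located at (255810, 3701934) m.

(2, 2)

Column index: ⌊(255810 − 223989) / 14262⌋ = ⌊2.231⌋ = 2
Row offset from origin: ⌊(3701934 − 3642803) / 24013⌋ = ⌊2.462⌋ = 2 → row 2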